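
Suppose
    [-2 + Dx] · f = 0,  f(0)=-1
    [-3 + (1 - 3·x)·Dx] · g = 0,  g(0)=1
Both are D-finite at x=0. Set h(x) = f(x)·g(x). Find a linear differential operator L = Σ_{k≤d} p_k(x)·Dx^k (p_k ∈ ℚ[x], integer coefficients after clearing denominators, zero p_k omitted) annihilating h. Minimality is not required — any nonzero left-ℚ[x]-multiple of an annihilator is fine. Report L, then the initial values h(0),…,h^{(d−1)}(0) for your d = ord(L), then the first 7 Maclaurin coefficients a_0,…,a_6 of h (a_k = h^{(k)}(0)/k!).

f: a_k = -1, -2, -2, -4/3, -2/3, -4/15, -4/45, …
g: a_k = 1, 3, 9, 27, 81, 243, 729, …
Sym-product of L_f,L_g gives L₀ (≤ ord 1).
L = (5 - 6·x) + (-1 + 3·x)·Dx  (order 1).
h: a_k = -1, -5, -17, -157/3, -473/3, -7099/15, -12779/9, …
ICs: h(0) = -1.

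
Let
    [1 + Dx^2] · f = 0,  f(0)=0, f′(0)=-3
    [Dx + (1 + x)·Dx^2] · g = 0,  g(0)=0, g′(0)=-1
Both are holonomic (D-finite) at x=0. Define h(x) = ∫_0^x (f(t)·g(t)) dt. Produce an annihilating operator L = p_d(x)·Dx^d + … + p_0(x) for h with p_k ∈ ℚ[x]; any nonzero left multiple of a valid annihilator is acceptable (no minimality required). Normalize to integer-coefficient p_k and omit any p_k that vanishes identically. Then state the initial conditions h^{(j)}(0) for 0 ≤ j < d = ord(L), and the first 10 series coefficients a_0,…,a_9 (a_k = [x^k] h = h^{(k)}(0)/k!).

f: a_k = 0, -3, 0, 1/2, 0, -1/40, 0, 1/1680, 0, -1/120960, …
g: a_k = 0, -1, 1/2, -1/3, 1/4, -1/5, 1/6, -1/7, 1/8, -1/9, …
Sym-product of L_f,L_g gives L₀ (≤ ord 4).
Integrate: L := L₀·Dx.
L = (-3 + 6·x + 19·x^2 + 16·x^3 + 4·x^4)·Dx + (4 + 20·x + 24·x^2 + 8·x^3)·Dx^2 + (20·x + 42·x^2 + 32·x^3 + 8·x^4)·Dx^3 + (4 + 20·x + 24·x^2 + 8·x^3)·Dx^4 + (3 + 14·x + 23·x^2 + 16·x^3 + 4·x^4)·Dx^5  (order 5).
h: a_k = 0, 0, 0, 1, -3/8, 1/10, -1/12, 11/168, -31/640, 113/3024, …
ICs: h(0) = 0, h′(0) = 0, h′′(0) = 0, h′′′(0) = 6, h′′′′(0) = -9.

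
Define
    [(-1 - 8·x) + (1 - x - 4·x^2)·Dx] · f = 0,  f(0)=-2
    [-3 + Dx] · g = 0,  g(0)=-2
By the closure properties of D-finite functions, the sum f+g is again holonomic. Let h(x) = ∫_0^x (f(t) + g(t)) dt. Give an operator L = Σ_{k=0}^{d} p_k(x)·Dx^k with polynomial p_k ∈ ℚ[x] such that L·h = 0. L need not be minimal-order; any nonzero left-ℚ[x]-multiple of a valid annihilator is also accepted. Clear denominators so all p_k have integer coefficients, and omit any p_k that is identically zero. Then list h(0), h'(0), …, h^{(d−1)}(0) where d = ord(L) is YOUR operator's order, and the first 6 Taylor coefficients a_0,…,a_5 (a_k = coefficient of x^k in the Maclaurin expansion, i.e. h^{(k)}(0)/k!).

f: a_k = -2, -2, -10, -18, -58, -130, …
g: a_k = -2, -6, -9, -9, -27/4, -81/20, …
h₀=f+g: left-lcm gives L₀, ord ≤ 2.
∫: right-multiply L₀ by Dx.
L = (-21 - 9·x - 396·x^2 - 288·x^3)·Dx + (1 + 42·x + 159·x^2 - 72·x^3 - 144·x^4)·Dx^2 + (2 - 13·x - 9·x^2 + 56·x^3 + 48·x^4)·Dx^3  (order 3).
h: a_k = 0, -4, -4, -19/3, -27/4, -259/20, …
ICs: h(0) = 0, h′(0) = -4, h′′(0) = -8.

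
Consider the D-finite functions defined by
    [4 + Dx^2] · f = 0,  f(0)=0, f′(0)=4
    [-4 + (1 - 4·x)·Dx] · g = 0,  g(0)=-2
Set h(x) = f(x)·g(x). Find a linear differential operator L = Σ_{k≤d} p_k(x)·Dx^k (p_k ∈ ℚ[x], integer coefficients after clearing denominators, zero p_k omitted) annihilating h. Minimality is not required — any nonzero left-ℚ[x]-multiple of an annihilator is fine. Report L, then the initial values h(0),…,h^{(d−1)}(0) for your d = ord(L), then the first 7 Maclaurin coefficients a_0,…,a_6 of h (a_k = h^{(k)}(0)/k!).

L = (-4 + 16·x) + 8·Dx + (-1 + 4·x)·Dx^2  (order 2).
h: a_k = 0, -8, -32, -368/3, -1472/3, -29456/15, -117824/15, …
ICs: h(0) = 0, h′(0) = -8.

f: a_k = 0, 4, 0, -8/3, 0, 8/15, 0, …
g: a_k = -2, -8, -32, -128, -512, -2048, -8192, …
L₀ := L_f ⊗_s L_g (sym. prod.), ord ≤ 2.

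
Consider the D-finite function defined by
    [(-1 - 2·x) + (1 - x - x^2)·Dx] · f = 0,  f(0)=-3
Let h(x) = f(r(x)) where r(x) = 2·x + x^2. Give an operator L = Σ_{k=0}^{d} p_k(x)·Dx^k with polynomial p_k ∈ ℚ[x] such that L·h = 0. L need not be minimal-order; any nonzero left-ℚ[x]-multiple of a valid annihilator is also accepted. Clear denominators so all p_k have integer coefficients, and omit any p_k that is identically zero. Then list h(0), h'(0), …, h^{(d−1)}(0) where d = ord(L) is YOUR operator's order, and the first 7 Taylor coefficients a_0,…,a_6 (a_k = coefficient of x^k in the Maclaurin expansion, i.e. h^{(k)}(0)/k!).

f: a_k = -3, -3, -6, -9, -15, -24, -39, …
L₀ from L_f via x↦r, Dx↦r'^{-1}Dx.
L = (2 + 10·x + 12·x^2 + 4·x^3) + (-1 + 2·x + 5·x^2 + 4·x^3 + x^4)·Dx  (order 1).
h: a_k = -3, -6, -27, -96, -354, -1302, -4785, …
ICs: h(0) = -3.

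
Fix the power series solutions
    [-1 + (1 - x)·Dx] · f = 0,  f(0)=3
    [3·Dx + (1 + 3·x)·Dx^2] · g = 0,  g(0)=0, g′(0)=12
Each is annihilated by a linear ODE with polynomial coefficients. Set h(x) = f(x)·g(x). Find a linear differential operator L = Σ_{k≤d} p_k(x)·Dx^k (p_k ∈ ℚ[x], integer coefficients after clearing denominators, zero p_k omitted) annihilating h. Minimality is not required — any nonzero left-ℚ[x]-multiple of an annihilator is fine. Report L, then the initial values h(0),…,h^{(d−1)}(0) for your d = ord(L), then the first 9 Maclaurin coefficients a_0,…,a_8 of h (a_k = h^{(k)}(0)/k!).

L = 3 + (-1 + 9·x)·Dx + (-1 - 2·x + 3·x^2)·Dx^2  (order 2).
h: a_k = 0, 36, -18, 90, -153, 2151/5, -5139/5, 95247/35, -498411/70, …
ICs: h(0) = 0, h′(0) = 36.

f: a_k = 3, 3, 3, 3, 3, 3, 3, 3, 3, …
g: a_k = 0, 12, -18, 36, -81, 972/5, -486, 8748/7, -6561/2, …
h₀=f·g: eliminate ⇒ L₀, order ≤ 1·2.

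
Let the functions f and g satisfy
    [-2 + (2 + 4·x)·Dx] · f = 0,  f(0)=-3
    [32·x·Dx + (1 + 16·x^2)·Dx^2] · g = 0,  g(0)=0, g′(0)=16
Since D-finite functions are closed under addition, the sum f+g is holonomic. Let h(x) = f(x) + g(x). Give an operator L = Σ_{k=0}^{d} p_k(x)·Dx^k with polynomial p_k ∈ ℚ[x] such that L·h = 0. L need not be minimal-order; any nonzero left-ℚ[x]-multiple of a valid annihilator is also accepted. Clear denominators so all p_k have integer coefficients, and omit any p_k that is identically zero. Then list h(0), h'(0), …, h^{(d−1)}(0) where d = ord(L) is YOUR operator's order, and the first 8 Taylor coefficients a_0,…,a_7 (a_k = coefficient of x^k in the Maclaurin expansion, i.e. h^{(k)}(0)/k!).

f: a_k = -3, -3, 3/2, -3/2, 15/8, -21/8, 63/16, -99/16, …
g: a_k = 0, 16, 0, -256/3, 0, 4096/5, 0, -65536/7, …
Weyl lclm of L_f,L_g ⇒ L₀ (ord ≤ 3).
L = (-32 - 160·x + 1536·x^2 + 1536·x^3)·Dx + (-35 - 128·x + 1312·x^2 + 6144·x^3 + 5376·x^4)·Dx^2 + (-1 + 30·x + 96·x^2 + 576·x^3 + 1792·x^4 + 1536·x^5)·Dx^3  (order 3).
h: a_k = -3, 13, 3/2, -521/6, 15/8, 32663/40, 63/16, -1049269/112, …
ICs: h(0) = -3, h′(0) = 13, h′′(0) = 3.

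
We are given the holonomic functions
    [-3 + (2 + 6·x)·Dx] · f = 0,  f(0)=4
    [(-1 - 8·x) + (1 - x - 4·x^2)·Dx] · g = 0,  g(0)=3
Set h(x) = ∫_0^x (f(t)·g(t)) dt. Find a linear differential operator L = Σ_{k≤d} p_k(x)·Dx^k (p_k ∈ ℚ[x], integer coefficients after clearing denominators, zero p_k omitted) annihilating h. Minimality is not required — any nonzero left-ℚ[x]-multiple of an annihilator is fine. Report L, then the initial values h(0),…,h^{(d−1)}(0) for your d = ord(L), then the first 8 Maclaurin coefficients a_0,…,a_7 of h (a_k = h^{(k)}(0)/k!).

L = (5 + 19·x + 36·x^2)·Dx + (-2 - 4·x + 14·x^2 + 24·x^3)·Dx^2  (order 2).
h: a_k = 0, 12, 15, 43/2, 819/16, 13593/160, 28235/128, 727869/1792, …
ICs: h(0) = 0, h′(0) = 12.

f: a_k = 4, 6, -9/2, 27/4, -405/32, 1701/64, -15309/256, 72171/512, …
g: a_k = 3, 3, 15, 27, 87, 195, 543, 1323, …
Product ⇒ symmetric product L₀, ord ≤ 1.
h=∫₀ˣh₀: take L = L₀·Dx.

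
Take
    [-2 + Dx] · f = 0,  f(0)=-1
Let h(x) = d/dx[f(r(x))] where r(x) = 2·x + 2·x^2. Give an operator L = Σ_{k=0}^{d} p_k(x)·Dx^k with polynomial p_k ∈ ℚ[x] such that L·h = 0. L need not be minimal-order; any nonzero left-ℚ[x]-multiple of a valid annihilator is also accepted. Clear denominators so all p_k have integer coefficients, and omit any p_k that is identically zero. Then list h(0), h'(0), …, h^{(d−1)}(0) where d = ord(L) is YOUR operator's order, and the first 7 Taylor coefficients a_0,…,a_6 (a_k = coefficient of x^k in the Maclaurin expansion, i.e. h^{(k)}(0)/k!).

f: a_k = -1, -2, -2, -4/3, -2/3, -4/15, -4/45, …
L₀ from L_f via x↦r, Dx↦r'^{-1}Dx.
h=h₀': d/dx-closure on L₀ ⇒ L.
L = (6 + 16·x + 16·x^2) + (-1 - 2·x)·Dx  (order 1).
h: a_k = -4, -24, -80, -608/3, -416, -11072/15, -52096/45, …
ICs: h(0) = -4.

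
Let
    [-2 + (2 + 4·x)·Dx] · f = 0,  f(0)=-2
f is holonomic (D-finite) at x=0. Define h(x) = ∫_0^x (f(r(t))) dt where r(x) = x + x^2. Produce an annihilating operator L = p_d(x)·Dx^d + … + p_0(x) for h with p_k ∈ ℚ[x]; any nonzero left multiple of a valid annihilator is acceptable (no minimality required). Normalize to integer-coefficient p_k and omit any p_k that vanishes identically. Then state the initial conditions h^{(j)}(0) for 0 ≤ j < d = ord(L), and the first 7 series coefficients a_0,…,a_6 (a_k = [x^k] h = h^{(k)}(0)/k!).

f: a_k = -2, -2, 1, -1, 5/4, -7/4, 21/8, …
h₀=f(r): pull back L_f along r ⇒ L₀.
Integrate: L := L₀·Dx.
L = (-1 - 2·x)·Dx + (1 + 2·x + 2·x^2)·Dx^2  (order 2).
h: a_k = 0, -2, -1, -1/3, 1/4, -3/20, 1/24, …
ICs: h(0) = 0, h′(0) = -2.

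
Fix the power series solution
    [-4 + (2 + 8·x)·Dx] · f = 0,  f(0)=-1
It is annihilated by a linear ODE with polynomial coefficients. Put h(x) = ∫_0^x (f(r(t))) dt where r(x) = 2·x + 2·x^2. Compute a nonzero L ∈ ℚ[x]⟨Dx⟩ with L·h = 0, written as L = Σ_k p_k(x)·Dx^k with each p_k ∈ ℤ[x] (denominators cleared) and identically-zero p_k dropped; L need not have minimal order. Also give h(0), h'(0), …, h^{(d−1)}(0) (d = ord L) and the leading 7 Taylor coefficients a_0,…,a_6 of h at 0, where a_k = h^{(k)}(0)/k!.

L = (-4 - 8·x)·Dx + (1 + 8·x + 8·x^2)·Dx^2  (order 2).
h: a_k = 0, -1, -2, 4/3, -4, 72/5, -176/3, …
ICs: h(0) = 0, h′(0) = -1.

f: a_k = -1, -2, 2, -4, 10, -28, 84, …
h₀=f(r): pull back L_f along r ⇒ L₀.
Integrate: L := L₀·Dx.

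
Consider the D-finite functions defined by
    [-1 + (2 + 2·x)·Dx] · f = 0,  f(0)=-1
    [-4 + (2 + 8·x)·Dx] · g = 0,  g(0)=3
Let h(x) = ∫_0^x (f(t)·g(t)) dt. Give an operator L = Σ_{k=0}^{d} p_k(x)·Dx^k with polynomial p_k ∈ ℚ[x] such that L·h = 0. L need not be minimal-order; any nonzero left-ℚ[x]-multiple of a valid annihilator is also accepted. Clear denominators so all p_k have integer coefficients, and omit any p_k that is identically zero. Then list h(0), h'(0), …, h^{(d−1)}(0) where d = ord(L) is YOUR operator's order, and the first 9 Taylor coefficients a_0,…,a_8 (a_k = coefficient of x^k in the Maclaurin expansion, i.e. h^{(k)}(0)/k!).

f: a_k = -1, -1/2, 1/8, -1/16, 5/128, -7/256, 21/1024, -33/2048, 429/32768, …
g: a_k = 3, 6, -6, 12, -30, 84, -252, 792, -2574, …
Sym-product of L_f,L_g gives L₀ (≤ ord 1).
Integrate: L := L₀·Dx.
L = (-5 - 8·x)·Dx + (2 + 10·x + 8·x^2)·Dx^2  (order 2).
h: a_k = 0, -3, -15/4, 9/8, -135/64, 2943/640, -5715/512, 210087/7168, -1337175/16384, …
ICs: h(0) = 0, h′(0) = -3.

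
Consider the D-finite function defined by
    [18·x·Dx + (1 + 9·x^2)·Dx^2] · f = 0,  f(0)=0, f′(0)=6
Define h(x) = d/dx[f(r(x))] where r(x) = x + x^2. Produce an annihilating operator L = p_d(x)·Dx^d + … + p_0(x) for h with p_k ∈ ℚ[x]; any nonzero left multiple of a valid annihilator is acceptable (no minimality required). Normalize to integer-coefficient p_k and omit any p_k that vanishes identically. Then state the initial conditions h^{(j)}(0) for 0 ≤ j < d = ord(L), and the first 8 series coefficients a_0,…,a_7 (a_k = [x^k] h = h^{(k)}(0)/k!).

f: a_k = 0, 6, 0, -18, 0, 486/5, 0, -4374/7, …
L₀ from L_f via x↦r, Dx↦r'^{-1}Dx.
Differentiate: ansatz ord ≤ ord L₀ ⇒ L.
L = (-2 + 18·x + 72·x^2 + 108·x^3 + 54·x^4) + (1 + 2·x + 9·x^2 + 36·x^3 + 45·x^4 + 18·x^5)·Dx  (order 1).
h: a_k = 6, 12, -54, -216, 216, 2808, 2430, -27216, …
ICs: h(0) = 6.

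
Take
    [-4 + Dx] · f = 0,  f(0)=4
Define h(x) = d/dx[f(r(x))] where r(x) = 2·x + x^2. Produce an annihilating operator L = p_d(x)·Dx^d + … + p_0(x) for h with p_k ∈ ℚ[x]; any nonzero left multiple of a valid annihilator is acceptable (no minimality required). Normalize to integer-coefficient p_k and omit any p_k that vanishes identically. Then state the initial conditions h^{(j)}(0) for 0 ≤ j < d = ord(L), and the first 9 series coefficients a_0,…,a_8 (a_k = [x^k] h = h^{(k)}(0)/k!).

f: a_k = 4, 16, 32, 128/3, 128/3, 512/15, 1024/45, 4096/315, 2048/315, …
Change of var in L_f (x↦r) gives L₀.
h₀' ⇒ L via d/dx closure of L₀.
L = (9 + 16·x + 8·x^2) + (-1 - x)·Dx  (order 1).
h: a_k = 32, 288, 1408, 14720/3, 13568, 472832/15, 2868224/45, 12061696/105, 11826176/63, …
ICs: h(0) = 32.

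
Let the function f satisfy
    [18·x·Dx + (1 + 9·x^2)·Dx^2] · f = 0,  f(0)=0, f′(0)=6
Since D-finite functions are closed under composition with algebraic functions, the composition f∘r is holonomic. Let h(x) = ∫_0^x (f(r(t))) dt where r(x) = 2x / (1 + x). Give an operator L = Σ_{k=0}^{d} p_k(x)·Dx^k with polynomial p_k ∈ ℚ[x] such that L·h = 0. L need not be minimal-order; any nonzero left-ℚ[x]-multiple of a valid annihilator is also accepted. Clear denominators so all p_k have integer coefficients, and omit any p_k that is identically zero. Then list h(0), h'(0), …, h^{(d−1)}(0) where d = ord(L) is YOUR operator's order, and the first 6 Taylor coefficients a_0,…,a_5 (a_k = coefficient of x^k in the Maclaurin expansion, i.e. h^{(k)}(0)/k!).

f: a_k = 0, 6, 0, -18, 0, 486/5, …
Substitute x→r, Dx→(1/r')Dx; clear ⇒ L₀.
∫: right-multiply L₀ by Dx.
L = (2 + 74·x)·Dx^2 + (1 + 2·x + 37·x^2)·Dx^3  (order 3).
h: a_k = 0, 0, 6, -4, -33, 84, …
ICs: h(0) = 0, h′(0) = 0, h′′(0) = 12.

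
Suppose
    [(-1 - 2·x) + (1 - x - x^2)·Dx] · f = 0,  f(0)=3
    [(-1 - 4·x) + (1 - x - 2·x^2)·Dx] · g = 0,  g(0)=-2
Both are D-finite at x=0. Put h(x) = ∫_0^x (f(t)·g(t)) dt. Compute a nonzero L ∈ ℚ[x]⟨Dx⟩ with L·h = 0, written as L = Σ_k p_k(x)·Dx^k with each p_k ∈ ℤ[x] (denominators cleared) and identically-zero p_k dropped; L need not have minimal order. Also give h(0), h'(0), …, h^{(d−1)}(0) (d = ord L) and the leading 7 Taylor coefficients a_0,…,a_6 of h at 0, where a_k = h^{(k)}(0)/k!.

L = (-2 - 4·x + 9·x^2 + 8·x^3)·Dx + (1 - 2·x - 2·x^2 + 3·x^3 + 2·x^4)·Dx^2  (order 2).
h: a_k = 0, -6, -6, -12, -39/2, -36, -64, …
ICs: h(0) = 0, h′(0) = -6.

f: a_k = 3, 3, 6, 9, 15, 24, 39, …
g: a_k = -2, -2, -6, -10, -22, -42, -86, …
L₀ := L_f ⊗_s L_g (sym. prod.), ord ≤ 1.
h=∫h₀ ⇒ L = L₀·Dx.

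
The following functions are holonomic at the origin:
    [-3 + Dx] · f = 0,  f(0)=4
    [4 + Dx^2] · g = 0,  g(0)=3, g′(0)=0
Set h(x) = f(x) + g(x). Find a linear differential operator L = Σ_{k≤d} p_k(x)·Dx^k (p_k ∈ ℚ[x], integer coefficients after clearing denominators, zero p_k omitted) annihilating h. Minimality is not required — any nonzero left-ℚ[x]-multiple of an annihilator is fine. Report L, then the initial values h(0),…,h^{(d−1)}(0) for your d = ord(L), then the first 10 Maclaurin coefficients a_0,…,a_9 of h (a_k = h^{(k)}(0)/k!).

L = -12 + 4·Dx - 3·Dx^2 + Dx^3  (order 3).
h: a_k = 7, 12, 12, 18, 31/2, 81/10, 227/60, 243/140, 2251/3360, 243/1120, …
ICs: h(0) = 7, h′(0) = 12, h′′(0) = 24.

f: a_k = 4, 12, 18, 18, 27/2, 81/10, 81/20, 243/140, 729/1120, 243/1120, …
g: a_k = 3, 0, -6, 0, 2, 0, -4/15, 0, 2/105, 0, …
f+g: L₀ = lclm(L_f,L_g), ord ≤ 1+2.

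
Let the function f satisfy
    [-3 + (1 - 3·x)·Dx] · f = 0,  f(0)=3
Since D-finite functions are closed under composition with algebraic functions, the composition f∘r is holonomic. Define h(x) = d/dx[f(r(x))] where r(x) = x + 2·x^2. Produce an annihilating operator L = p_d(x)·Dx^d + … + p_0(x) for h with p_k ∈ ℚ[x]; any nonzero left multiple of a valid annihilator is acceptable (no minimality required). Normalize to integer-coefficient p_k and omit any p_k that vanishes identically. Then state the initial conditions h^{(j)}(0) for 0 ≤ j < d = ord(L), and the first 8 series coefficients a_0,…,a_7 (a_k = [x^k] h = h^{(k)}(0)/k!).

L = (10 + 36·x + 72·x^2) + (-1 - x + 18·x^2 + 24·x^3)·Dx  (order 1).
h: a_k = 9, 90, 567, 3348, 18225, 95742, 488187, 2439720, …
ICs: h(0) = 9.

f: a_k = 3, 9, 27, 81, 243, 729, 2187, 6561, …
Change of var in L_f (x↦r) gives L₀.
Differentiate: ansatz ord ≤ ord L₀ ⇒ L.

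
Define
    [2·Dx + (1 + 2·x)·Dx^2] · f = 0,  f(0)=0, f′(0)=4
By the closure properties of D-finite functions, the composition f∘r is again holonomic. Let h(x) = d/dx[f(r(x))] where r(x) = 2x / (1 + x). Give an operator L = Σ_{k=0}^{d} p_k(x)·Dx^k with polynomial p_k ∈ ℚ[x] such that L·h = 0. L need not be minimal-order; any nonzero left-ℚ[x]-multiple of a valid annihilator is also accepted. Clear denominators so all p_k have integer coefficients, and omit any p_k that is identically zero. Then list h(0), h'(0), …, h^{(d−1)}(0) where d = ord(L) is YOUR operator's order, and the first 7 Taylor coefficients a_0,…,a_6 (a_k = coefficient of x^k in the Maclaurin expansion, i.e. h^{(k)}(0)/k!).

L = (6 + 10·x) + (1 + 6·x + 5·x^2)·Dx  (order 1).
h: a_k = 8, -48, 248, -1248, 6248, -31248, 156248, …
ICs: h(0) = 8.

f: a_k = 0, 4, -4, 16/3, -8, 64/5, -64/3, …
Substitute x→r, Dx→(1/r')Dx; clear ⇒ L₀.
Differentiate: ansatz ord ≤ ord L₀ ⇒ L.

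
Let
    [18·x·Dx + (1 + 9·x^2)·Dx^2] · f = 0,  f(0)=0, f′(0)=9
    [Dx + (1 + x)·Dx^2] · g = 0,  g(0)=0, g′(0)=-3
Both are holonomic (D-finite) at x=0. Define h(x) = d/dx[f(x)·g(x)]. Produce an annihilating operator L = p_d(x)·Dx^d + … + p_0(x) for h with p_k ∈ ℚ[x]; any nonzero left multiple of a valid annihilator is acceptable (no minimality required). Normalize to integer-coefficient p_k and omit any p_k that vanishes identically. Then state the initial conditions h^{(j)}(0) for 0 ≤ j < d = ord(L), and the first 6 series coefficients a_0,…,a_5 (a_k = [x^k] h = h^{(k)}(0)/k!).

L = (1368 + 2700·x + 37584·x^2 + 95580·x^3 + 87480·x^4 + 37908·x^5 + 26244·x^7) + (1298 + 9180·x + 54612·x^2 + 194724·x^3 + 324000·x^4 + 271188·x^5 + 102060·x^6 + 78732·x^7 + 91854·x^8)·Dx + (76 + 2848·x + 12096·x^2 + 43992·x^3 + 117288·x^4 + 173016·x^5 + 139968·x^6 + 75816·x^7 + 78732·x^8 + 52488·x^9)·Dx^2 + (37 + 146·x + 901·x^2 + 2808·x^3 + 7362·x^4 + 15228·x^5 + 21546·x^6 + 17496·x^7 + 12393·x^8 + 13122·x^9 + 6561·x^10)·Dx^3  (order 3).
h: a_k = 0, -54, 81/2, 288, -675/4, -12474/5, …
ICs: h(0) = 0, h′(0) = -54, h′′(0) = 81.

f: a_k = 0, 9, 0, -27, 0, 729/5, …
g: a_k = 0, -3, 3/2, -1, 3/4, -3/5, …
h₀=f·g: eliminate ⇒ L₀, order ≤ 2·2.
Derive L from L₀ (diff closure).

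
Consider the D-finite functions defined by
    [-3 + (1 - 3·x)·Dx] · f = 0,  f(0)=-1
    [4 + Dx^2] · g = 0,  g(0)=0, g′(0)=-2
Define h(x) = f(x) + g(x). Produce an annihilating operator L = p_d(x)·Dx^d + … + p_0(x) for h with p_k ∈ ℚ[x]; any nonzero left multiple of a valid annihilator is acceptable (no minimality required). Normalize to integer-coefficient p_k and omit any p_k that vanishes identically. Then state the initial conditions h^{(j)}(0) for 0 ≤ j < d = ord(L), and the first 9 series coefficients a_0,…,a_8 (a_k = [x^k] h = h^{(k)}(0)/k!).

L = (348 - 144·x + 216·x^2) + (-44 + 180·x - 216·x^2 + 216·x^3)·Dx + (87 - 36·x + 54·x^2)·Dx^2 + (-11 + 45·x - 54·x^2 + 54·x^3)·Dx^3  (order 3).
h: a_k = -1, -5, -9, -77/3, -81, -3649/15, -729, -688897/315, -6561, …
ICs: h(0) = -1, h′(0) = -5, h′′(0) = -18.

f: a_k = -1, -3, -9, -27, -81, -243, -729, -2187, -6561, …
g: a_k = 0, -2, 0, 4/3, 0, -4/15, 0, 8/315, 0, …
f+g: L₀ = lclm(L_f,L_g), ord ≤ 1+2.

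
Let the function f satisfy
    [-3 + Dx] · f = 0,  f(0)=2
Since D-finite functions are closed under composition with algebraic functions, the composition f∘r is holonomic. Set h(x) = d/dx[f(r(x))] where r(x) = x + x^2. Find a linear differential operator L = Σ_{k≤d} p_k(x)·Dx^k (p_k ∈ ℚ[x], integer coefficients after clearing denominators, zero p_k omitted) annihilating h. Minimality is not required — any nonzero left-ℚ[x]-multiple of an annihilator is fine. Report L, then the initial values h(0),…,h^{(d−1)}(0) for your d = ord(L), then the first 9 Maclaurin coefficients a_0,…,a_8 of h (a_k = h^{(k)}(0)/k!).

f: a_k = 2, 6, 9, 9, 27/4, 81/20, 81/40, 243/280, 729/2240, …
f∘r: x↦r, Dx↦Dx/r' in L_f ⇒ L₀.
Differentiate: ansatz ord ≤ ord L₀ ⇒ L.
L = (5 + 12·x + 12·x^2) + (-1 - 2·x)·Dx  (order 1).
h: a_k = 6, 30, 81, 171, 1161/4, 8613/20, 4509/8, 188217/280, 1646811/2240, …
ICs: h(0) = 6.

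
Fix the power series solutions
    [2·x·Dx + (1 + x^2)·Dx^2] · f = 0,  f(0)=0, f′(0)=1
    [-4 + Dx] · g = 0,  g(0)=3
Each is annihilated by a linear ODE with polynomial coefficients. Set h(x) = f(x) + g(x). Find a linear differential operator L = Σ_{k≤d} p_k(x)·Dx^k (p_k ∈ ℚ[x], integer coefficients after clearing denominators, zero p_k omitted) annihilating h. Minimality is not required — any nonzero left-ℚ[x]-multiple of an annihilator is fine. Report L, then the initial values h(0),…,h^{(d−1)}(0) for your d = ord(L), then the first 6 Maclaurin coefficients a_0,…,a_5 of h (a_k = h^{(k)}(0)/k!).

f: a_k = 0, 1, 0, -1/3, 0, 1/5, …
g: a_k = 3, 12, 24, 32, 32, 128/5, …
Weyl lclm of L_f,L_g ⇒ L₀ (ord ≤ 3).
L = (4 - 16·x - 12·x^2 - 16·x^3)·Dx + (-9 - 13·x^2 - 8·x^4)·Dx^2 + (2 + x + 4·x^2 + x^3 + 2·x^4)·Dx^3  (order 3).
h: a_k = 3, 13, 24, 95/3, 32, 129/5, …
ICs: h(0) = 3, h′(0) = 13, h′′(0) = 48.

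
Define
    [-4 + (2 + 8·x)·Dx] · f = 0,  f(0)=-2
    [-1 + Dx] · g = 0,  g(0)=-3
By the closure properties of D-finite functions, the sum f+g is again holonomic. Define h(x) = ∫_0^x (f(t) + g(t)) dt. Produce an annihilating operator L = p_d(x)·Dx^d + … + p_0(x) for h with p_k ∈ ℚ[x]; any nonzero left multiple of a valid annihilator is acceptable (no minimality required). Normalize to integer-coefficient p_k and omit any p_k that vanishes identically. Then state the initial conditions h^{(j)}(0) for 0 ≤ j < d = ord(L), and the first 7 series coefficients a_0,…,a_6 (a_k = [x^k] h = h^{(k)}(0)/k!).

f: a_k = -2, -4, 4, -8, 20, -56, 168, …
g: a_k = -3, -3, -3/2, -1/2, -1/8, -1/40, -1/240, …
L₀ := lclm(L_f,L_g); ord L₀ ≤ 1+1.
Integrate: L := L₀·Dx.
L = (6 + 8·x)·Dx + (-5 - 8·x - 16·x^2)·Dx^2 + (-1 + 16·x^2)·Dx^3  (order 3).
h: a_k = 0, -5, -7/2, 5/6, -17/8, 159/40, -747/80, …
ICs: h(0) = 0, h′(0) = -5, h′′(0) = -7.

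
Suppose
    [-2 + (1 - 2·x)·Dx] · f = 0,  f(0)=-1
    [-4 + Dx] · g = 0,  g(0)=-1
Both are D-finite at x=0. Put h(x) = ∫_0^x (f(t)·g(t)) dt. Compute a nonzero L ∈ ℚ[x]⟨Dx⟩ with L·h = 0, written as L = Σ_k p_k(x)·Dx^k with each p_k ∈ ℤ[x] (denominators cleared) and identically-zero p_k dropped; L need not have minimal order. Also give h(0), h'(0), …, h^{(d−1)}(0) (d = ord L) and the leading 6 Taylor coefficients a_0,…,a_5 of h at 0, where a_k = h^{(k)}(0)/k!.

L = (6 - 8·x)·Dx + (-1 + 2·x)·Dx^2  (order 2).
h: a_k = 0, 1, 3, 20/3, 38/3, 112/5, …
ICs: h(0) = 0, h′(0) = 1.

f: a_k = -1, -2, -4, -8, -16, -32, …
g: a_k = -1, -4, -8, -32/3, -32/3, -128/15, …
h₀=f·g: eliminate ⇒ L₀, order ≤ 1·1.
∫: right-multiply L₀ by Dx.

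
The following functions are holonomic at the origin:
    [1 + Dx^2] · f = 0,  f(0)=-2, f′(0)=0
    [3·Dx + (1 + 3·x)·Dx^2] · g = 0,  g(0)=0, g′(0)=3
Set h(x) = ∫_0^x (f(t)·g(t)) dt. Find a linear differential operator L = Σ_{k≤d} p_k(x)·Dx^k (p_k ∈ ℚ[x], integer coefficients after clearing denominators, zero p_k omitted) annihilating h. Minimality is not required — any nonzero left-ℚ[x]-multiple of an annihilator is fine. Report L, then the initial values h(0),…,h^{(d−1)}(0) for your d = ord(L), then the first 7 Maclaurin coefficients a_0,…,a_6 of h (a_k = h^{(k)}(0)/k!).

L = (-203 - 222·x - 189·x^2 + 432·x^3 + 324·x^4)·Dx + (-84 - 108·x + 648·x^2 + 648·x^3)·Dx^2 + (-208 - 228·x - 54·x^2 + 864·x^3 + 648·x^4)·Dx^3 + (-84 - 108·x + 648·x^2 + 648·x^3)·Dx^4 + (-5 - 6·x + 135·x^2 + 432·x^3 + 324·x^4)·Dx^5  (order 5).
h: a_k = 0, 0, -3, 3, -15/4, 36/5, -1769/120, …
ICs: h(0) = 0, h′(0) = 0, h′′(0) = -6, h′′′(0) = 18, h′′′′(0) = -90.

f: a_k = -2, 0, 1, 0, -1/12, 0, 1/360, …
g: a_k = 0, 3, -9/2, 9, -81/4, 243/5, -243/2, …
Product ⇒ symmetric product L₀, ord ≤ 4.
Integrate: L := L₀·Dx.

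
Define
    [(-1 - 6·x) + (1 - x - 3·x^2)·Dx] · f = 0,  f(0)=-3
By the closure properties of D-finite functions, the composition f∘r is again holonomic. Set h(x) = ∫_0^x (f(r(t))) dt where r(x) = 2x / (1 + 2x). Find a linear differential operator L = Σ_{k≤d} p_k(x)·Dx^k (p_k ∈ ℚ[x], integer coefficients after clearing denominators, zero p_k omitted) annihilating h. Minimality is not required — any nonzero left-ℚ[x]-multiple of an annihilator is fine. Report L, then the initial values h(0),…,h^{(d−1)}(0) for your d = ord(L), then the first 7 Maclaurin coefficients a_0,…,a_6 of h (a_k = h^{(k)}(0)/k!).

L = (2 + 28·x)·Dx + (-1 - 4·x + 8·x^2 + 24·x^3)·Dx^2  (order 2).
h: a_k = 0, -3, -3, -12, 0, -432/5, 144, …
ICs: h(0) = 0, h′(0) = -3.

f: a_k = -3, -3, -12, -21, -57, -120, -291, …
h₀=f(r): pull back L_f along r ⇒ L₀.
Integrate: L := L₀·Dx.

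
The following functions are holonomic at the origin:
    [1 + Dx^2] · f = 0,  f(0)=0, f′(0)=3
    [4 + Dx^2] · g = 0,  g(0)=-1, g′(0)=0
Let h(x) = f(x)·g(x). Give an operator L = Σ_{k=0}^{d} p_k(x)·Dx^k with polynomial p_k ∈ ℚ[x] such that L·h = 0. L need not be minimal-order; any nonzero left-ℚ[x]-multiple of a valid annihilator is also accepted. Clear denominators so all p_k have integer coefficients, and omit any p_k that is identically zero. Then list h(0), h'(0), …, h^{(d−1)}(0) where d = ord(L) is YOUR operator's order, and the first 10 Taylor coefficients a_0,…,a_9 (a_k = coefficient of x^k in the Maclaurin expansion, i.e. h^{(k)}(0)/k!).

f: a_k = 0, 3, 0, -1/2, 0, 1/40, 0, -1/1680, 0, 1/120960, …
g: a_k = -1, 0, 2, 0, -2/3, 0, 4/45, 0, -2/315, 0, …
f·g: L₀ = L_f ⊗_s L_g, ord ≤ 2·2.
L = 9 + 10·Dx^2 + Dx^4  (order 4).
h: a_k = 0, -3, 0, 13/2, 0, -121/40, 0, 1093/1680, 0, -9841/120960, …
ICs: h(0) = 0, h′(0) = -3, h′′(0) = 0, h′′′(0) = 39.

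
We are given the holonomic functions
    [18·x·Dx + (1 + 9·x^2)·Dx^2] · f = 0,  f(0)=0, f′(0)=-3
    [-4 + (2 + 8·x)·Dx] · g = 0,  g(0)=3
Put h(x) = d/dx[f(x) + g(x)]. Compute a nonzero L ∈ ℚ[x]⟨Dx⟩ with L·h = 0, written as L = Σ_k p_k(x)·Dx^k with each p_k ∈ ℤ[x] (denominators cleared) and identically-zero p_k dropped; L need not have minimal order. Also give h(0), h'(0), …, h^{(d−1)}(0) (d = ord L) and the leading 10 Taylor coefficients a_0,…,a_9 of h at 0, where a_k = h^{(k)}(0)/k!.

f: a_k = 0, -3, 0, 9, 0, -243/5, 0, 2187/7, 0, -2187, …
g: a_k = 3, 6, -6, 12, -30, 84, -252, 792, -2574, 8580, …
L₀ := lclm(L_f,L_g); ord L₀ ≤ 2+1.
Differentiate: ansatz ord ≤ ord L₀ ⇒ L.
L = (-36 - 360·x + 972·x^2 + 1944·x^3) + (-30 - 144·x - 18·x^2 + 3888·x^3 + 6804·x^4)·Dx + (-2 + 10·x + 108·x^2 + 306·x^3 + 1134·x^4 + 1944·x^5)·Dx^2  (order 2).
h: a_k = 3, -12, 63, -120, 177, -1512, 7731, -20592, 57537, -291720, …
ICs: h(0) = 3, h′(0) = -12.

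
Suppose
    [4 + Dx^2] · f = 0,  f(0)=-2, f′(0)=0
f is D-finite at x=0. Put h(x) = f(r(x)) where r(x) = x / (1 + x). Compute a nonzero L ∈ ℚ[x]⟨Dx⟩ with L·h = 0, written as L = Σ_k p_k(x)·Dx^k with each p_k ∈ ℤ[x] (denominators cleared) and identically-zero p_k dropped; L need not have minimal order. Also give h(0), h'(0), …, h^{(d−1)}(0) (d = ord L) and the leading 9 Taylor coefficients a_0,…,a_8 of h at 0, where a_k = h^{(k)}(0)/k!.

L = 4 + (2 + 6·x + 6·x^2 + 2·x^3)·Dx + (1 + 4·x + 6·x^2 + 4·x^3 + x^4)·Dx^2  (order 2).
h: a_k = -2, 0, 4, -8, 32/3, -32/3, 308/45, 8/5, -4708/315, …
ICs: h(0) = -2, h′(0) = 0.

f: a_k = -2, 0, 4, 0, -4/3, 0, 8/45, 0, -4/315, …
Change of var in L_f (x↦r) gives L₀.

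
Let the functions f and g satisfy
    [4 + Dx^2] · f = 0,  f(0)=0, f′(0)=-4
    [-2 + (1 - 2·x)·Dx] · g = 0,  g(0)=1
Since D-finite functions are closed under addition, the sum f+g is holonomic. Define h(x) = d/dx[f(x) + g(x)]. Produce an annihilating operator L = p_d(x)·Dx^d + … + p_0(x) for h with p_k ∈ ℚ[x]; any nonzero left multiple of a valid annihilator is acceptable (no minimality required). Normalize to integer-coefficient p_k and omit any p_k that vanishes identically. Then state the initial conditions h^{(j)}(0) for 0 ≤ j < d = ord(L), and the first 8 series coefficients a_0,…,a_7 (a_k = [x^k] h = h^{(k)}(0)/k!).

f: a_k = 0, -4, 0, 8/3, 0, -8/15, 0, 16/315, …
g: a_k = 1, 2, 4, 8, 16, 32, 64, 128, …
Weyl lclm of L_f,L_g ⇒ L₀ (ord ≤ 3).
Derive L from L₀ (diff closure).
L = (208 - 64·x + 64·x^2) + (-28 + 72·x - 48·x^2 + 32·x^3)·Dx + (52 - 16·x + 16·x^2)·Dx^2 + (-7 + 18·x - 12·x^2 + 8·x^3)·Dx^3  (order 3).
h: a_k = -2, 8, 32, 64, 472/3, 384, 40336/45, 2048, …
ICs: h(0) = -2, h′(0) = 8, h′′(0) = 64.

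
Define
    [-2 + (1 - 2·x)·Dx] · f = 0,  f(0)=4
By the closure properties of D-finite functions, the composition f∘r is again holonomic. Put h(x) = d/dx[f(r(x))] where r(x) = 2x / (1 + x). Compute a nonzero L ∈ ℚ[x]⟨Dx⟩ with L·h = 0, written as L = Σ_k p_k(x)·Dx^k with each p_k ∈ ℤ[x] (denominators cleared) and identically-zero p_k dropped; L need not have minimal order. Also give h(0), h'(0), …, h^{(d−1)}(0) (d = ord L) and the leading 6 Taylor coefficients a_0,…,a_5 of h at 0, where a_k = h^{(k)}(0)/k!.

f: a_k = 4, 8, 16, 32, 64, 128, …
L₀ from L_f via x↦r, Dx↦r'^{-1}Dx.
h=h₀': d/dx-closure on L₀ ⇒ L.
L = 6 + (-1 + 3·x)·Dx  (order 1).
h: a_k = 16, 96, 432, 1728, 6480, 23328, …
ICs: h(0) = 16.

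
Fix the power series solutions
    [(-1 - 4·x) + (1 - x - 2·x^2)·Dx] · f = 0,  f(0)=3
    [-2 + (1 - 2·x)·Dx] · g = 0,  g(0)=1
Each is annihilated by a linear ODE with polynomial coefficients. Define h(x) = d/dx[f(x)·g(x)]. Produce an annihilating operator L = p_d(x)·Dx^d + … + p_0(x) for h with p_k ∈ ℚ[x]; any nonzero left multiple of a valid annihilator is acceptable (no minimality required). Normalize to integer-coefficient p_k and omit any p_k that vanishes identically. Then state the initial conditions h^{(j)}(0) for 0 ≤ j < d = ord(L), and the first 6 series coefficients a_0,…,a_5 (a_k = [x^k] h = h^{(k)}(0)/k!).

f: a_k = 3, 3, 9, 15, 33, 63, …
g: a_k = 1, 2, 4, 8, 16, 32, …
h₀=f·g: eliminate ⇒ L₀, order ≤ 1·1.
h₀' ⇒ L via d/dx closure of L₀.
L = (6 + 16·x + 16·x^2) + (-1 - x + 4·x^2 + 4·x^3)·Dx  (order 1).
h: a_k = 9, 54, 207, 684, 2025, 5634, …
ICs: h(0) = 9.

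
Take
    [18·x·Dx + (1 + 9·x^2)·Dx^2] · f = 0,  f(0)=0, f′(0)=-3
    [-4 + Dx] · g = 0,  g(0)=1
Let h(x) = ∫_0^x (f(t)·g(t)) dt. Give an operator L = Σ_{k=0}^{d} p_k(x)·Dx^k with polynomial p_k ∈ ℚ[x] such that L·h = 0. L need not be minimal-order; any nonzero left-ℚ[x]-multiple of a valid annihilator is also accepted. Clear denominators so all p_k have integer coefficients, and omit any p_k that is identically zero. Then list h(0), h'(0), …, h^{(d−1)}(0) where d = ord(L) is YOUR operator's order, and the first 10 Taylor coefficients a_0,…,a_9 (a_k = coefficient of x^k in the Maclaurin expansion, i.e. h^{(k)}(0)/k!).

L = (16 - 72·x + 144·x^2)·Dx + (-8 + 18·x - 72·x^2)·Dx^2 + (1 + 9·x^2)·Dx^3  (order 3).
h: a_k = 0, 0, -3/2, -4, -15/4, 4/5, -43/30, -124/7, 269/840, 83828/945, …
ICs: h(0) = 0, h′(0) = 0, h′′(0) = -3.

f: a_k = 0, -3, 0, 9, 0, -243/5, 0, 2187/7, 0, -2187, …
g: a_k = 1, 4, 8, 32/3, 32/3, 128/15, 256/45, 1024/315, 512/315, 2048/2835, …
Sym-product of L_f,L_g gives L₀ (≤ ord 2).
∫: right-multiply L₀ by Dx.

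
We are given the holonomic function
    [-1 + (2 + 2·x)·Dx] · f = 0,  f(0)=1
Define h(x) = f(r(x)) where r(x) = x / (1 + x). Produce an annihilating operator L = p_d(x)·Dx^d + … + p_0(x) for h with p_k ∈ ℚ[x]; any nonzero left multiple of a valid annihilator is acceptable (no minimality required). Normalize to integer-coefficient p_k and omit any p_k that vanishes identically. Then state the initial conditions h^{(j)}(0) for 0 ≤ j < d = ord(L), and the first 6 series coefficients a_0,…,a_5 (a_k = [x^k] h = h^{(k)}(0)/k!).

L = -1 + (2 + 6·x + 4·x^2)·Dx  (order 1).
h: a_k = 1, 1/2, -5/8, 13/16, -141/128, 399/256, …
ICs: h(0) = 1.

f: a_k = 1, 1/2, -1/8, 1/16, -5/128, 7/256, …
L₀ from L_f via x↦r, Dx↦r'^{-1}Dx.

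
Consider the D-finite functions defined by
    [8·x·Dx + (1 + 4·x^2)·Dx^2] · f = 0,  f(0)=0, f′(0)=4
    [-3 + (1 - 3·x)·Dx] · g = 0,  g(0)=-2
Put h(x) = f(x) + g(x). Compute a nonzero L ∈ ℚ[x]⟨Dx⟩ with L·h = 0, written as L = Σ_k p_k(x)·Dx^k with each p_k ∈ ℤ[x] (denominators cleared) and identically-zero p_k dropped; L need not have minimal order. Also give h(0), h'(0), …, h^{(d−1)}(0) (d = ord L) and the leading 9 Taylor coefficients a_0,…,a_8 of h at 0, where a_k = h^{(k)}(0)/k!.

f: a_k = 0, 4, 0, -16/3, 0, 64/5, 0, -256/7, 0, …
g: a_k = -2, -6, -18, -54, -162, -486, -1458, -4374, -13122, …
L₀ := lclm(L_f,L_g); ord L₀ ≤ 2+1.
L = (24 - 288·x - 288·x^2)·Dx + (-31 + 24·x - 204·x^2 - 288·x^3)·Dx^2 + (3 - 5·x - 20·x^3 - 48·x^4)·Dx^3  (order 3).
h: a_k = -2, -2, -18, -178/3, -162, -2366/5, -1458, -30874/7, -13122, …
ICs: h(0) = -2, h′(0) = -2, h′′(0) = -36.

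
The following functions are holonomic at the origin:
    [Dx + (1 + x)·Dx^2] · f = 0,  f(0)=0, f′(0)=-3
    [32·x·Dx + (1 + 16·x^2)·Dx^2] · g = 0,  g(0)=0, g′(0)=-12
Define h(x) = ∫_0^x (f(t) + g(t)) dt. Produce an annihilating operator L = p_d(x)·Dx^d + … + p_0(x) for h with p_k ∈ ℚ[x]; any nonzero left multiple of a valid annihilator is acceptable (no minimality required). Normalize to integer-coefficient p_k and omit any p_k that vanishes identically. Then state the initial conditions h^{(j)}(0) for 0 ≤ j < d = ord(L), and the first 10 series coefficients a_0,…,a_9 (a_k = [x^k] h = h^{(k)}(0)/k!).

L = (-32 - 96·x + 1536·x^2 + 512·x^3)·Dx^2 + (-34 - 64·x + 1440·x^2 + 3072·x^3 + 1024·x^4)·Dx^3 + (-1 + 31·x + 32·x^2 + 512·x^3 + 768·x^4 + 256·x^5)·Dx^4  (order 4).
h: a_k = 0, 0, -15/2, 1/2, 63/4, 3/20, -205/2, 1/14, 49149/56, 1/24, …
ICs: h(0) = 0, h′(0) = 0, h′′(0) = -15, h′′′(0) = 3.

f: a_k = 0, -3, 3/2, -1, 3/4, -3/5, 1/2, -3/7, 3/8, -1/3, …
g: a_k = 0, -12, 0, 64, 0, -3072/5, 0, 49152/7, 0, -262144/3, …
Sum ⇒ L₀ = lclm(L_f,L_g) in ℚ(x)⟨Dx⟩.
h=∫h₀ ⇒ L = L₀·Dx.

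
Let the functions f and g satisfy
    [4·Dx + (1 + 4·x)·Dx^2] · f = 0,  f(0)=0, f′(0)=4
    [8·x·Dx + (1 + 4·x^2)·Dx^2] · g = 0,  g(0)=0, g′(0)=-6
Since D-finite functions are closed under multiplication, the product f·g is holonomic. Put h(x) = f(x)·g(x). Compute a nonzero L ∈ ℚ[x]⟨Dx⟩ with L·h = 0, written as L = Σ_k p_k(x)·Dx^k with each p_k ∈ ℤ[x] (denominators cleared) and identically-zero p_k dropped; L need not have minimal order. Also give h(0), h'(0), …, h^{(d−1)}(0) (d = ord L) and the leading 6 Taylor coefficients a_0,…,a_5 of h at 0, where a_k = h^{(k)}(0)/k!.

f: a_k = 0, 4, -8, 64/3, -64, 1024/5, …
g: a_k = 0, -6, 0, 8, 0, -96/5, …
Product ⇒ symmetric product L₀, ord ≤ 4.
L = (96 + 640·x + 1408·x^2 + 7680·x^3 + 15360·x^4 + 26624·x^5 + 8192·x^7)·Dx + (24 + 320·x + 2656·x^2 + 9728·x^3 + 28160·x^4 + 47616·x^5 + 71680·x^6 + 6144·x^7 + 28672·x^8)·Dx^2 + (12 + 104·x + 672·x^2 + 2976·x^3 + 8256·x^4 + 18048·x^5 + 24576·x^6 + 35328·x^7 + 6144·x^8 + 16384·x^9)·Dx^3 + (1 + 12·x + 68·x^2 + 256·x^3 + 696·x^4 + 1536·x^5 + 2688·x^6 + 3072·x^7 + 4224·x^8 + 1024·x^9 + 2048·x^10)·Dx^4  (order 4).
h: a_k = 0, 0, -24, 48, -96, 320, …
ICs: h(0) = 0, h′(0) = 0, h′′(0) = -48, h′′′(0) = 288.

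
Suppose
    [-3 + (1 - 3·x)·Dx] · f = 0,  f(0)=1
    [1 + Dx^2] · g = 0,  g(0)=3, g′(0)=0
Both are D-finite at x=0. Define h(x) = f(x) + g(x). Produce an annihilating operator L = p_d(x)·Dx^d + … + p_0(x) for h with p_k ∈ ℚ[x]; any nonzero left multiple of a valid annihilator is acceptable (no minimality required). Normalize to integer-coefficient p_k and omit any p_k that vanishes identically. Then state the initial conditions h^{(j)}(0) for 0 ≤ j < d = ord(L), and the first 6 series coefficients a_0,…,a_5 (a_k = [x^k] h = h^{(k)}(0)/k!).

f: a_k = 1, 3, 9, 27, 81, 243, …
g: a_k = 3, 0, -3/2, 0, 1/8, 0, …
Sum ⇒ L₀ = lclm(L_f,L_g) in ℚ(x)⟨Dx⟩.
L = (165 - 18·x + 27·x^2) + (-19 + 63·x - 27·x^2 + 27·x^3)·Dx + (165 - 18·x + 27·x^2)·Dx^2 + (-19 + 63·x - 27·x^2 + 27·x^3)·Dx^3  (order 3).
h: a_k = 4, 3, 15/2, 27, 649/8, 243, …
ICs: h(0) = 4, h′(0) = 3, h′′(0) = 15.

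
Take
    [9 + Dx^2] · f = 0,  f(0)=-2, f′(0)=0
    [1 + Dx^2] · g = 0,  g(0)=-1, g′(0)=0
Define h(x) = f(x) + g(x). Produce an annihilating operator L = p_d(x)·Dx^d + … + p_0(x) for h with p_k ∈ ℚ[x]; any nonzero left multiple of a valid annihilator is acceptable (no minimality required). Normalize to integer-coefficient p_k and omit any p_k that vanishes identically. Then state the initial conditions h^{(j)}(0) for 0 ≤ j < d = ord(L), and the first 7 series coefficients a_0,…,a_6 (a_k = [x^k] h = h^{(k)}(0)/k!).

L = 9 + 10·Dx^2 + Dx^4  (order 4).
h: a_k = -3, 0, 19/2, 0, -163/24, 0, 1459/720, …
ICs: h(0) = -3, h′(0) = 0, h′′(0) = 19, h′′′(0) = 0.

f: a_k = -2, 0, 9, 0, -27/4, 0, 81/40, …
g: a_k = -1, 0, 1/2, 0, -1/24, 0, 1/720, …
L₀ := lclm(L_f,L_g); ord L₀ ≤ 2+2.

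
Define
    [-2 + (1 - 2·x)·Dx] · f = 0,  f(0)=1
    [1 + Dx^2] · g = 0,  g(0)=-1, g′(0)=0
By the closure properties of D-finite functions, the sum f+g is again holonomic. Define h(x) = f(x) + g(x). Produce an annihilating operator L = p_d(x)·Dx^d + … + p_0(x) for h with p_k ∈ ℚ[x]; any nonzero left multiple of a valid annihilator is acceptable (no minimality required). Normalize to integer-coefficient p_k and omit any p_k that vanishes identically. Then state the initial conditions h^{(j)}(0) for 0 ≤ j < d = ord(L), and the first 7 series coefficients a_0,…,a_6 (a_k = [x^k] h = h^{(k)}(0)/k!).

f: a_k = 1, 2, 4, 8, 16, 32, 64, …
g: a_k = -1, 0, 1/2, 0, -1/24, 0, 1/720, …
f+g: L₀ = lclm(L_f,L_g), ord ≤ 1+2.
L = (50 - 8·x + 8·x^2) + (-9 + 22·x - 12·x^2 + 8·x^3)·Dx + (50 - 8·x + 8·x^2)·Dx^2 + (-9 + 22·x - 12·x^2 + 8·x^3)·Dx^3  (order 3).
h: a_k = 0, 2, 9/2, 8, 383/24, 32, 46081/720, …
ICs: h(0) = 0, h′(0) = 2, h′′(0) = 9.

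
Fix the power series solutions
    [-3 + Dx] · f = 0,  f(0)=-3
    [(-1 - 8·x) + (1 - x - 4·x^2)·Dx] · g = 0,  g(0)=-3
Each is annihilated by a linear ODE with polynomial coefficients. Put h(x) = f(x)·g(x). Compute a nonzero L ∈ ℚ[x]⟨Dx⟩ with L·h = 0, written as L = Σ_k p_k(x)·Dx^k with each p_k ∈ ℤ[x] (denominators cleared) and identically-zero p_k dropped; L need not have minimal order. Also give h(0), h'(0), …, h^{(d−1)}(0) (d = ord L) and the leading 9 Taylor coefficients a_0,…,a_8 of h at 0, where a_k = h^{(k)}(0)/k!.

L = (4 + 5·x - 12·x^2) + (-1 + x + 4·x^2)·Dx  (order 1).
h: a_k = 9, 36, 225/2, 297, 6219/8, 9918/5, 408177/80, 730269/56, 149859729/4480, …
ICs: h(0) = 9.

f: a_k = -3, -9, -27/2, -27/2, -81/8, -243/40, -243/80, -729/560, -2187/4480, …
g: a_k = -3, -3, -15, -27, -87, -195, -543, -1323, -3495, …
f·g: L₀ = L_f ⊗_s L_g, ord ≤ 1·1.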